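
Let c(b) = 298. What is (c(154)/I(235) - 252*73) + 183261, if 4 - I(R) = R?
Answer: 38083517/231 ≈ 1.6486e+5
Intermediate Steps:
I(R) = 4 - R
(c(154)/I(235) - 252*73) + 183261 = (298/(4 - 1*235) - 252*73) + 183261 = (298/(4 - 235) - 18396) + 183261 = (298/(-231) - 18396) + 183261 = (298*(-1/231) - 18396) + 183261 = (-298/231 - 18396) + 183261 = -4249774/231 + 183261 = 38083517/231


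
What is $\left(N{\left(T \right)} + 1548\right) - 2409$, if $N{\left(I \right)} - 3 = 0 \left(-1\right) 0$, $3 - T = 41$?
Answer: $-858$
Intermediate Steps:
$T = -38$ ($T = 3 - 41 = -38$)
$N{\left(I \right)} = 3$ ($N{\left(I \right)} = 3 + 0 \left(-1\right) 0 = 3 + 0 \cdot 0 = 3 + 0 = 3$)
$\left(N{\left(T \right)} + 1548\right) - 2409 = \left(3 + 1548\right) - 2409 = 1551 - 2409 = -858$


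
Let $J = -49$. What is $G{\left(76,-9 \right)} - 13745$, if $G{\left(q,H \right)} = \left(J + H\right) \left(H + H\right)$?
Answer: $-12701$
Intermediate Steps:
$G{\left(q,H \right)} = 2 H \left(-49 + H\right)$ ($G{\left(q,H \right)} = \left(-49 + H\right) \left(H + H\right) = \left(-49 + H\right) 2 H = 2 H \left(-49 + H\right)$)
$G{\left(76,-9 \right)} - 13745 = 2 \left(-9\right) \left(-49 - 9\right) - 13745 = 2 \left(-9\right) \left(-58\right) - 13745 = 1044 - 13745 = -12701$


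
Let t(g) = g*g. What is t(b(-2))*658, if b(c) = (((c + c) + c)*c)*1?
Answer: 94752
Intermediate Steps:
b(c) = 3*c² (b(c) = ((2*c + c)*c)*1 = ((3*c)*c)*1 = (3*c²)*1 = 3*c²)
t(g) = g²
t(b(-2))*658 = (3*(-2)²)²*658 = (3*4)²*658 = 12²*658 = 144*658 = 94752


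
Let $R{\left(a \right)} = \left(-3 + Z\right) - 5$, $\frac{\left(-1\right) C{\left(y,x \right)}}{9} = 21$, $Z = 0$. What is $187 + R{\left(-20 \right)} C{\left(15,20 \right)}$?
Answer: $1699$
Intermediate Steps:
$C{\left(y,x \right)} = -189$ ($C{\left(y,x \right)} = \left(-9\right) 21 = -189$)
$R{\left(a \right)} = -8$ ($R{\left(a \right)} = \left(-3 + 0\right) - 5 = -3 - 5 = -8$)
$187 + R{\left(-20 \right)} C{\left(15,20 \right)} = 187 - -1512 = 187 + 1512 = 1699$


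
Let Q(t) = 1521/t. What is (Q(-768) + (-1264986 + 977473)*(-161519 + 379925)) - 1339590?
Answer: -16075751390715/256 ≈ -6.2796e+10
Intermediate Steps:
(Q(-768) + (-1264986 + 977473)*(-161519 + 379925)) - 1339590 = (1521/(-768) + (-1264986 + 977473)*(-161519 + 379925)) - 1339590 = (1521*(-1/768) - 287513*218406) - 1339590 = (-507/256 - 62794564278) - 1339590 = -16075408455675/256 - 1339590 = -16075751390715/256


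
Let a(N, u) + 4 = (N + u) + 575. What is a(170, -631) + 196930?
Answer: 197040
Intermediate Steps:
a(N, u) = 571 + N + u (a(N, u) = -4 + ((N + u) + 575) = -4 + (575 + N + u) = 571 + N + u)
a(170, -631) + 196930 = (571 + 170 - 631) + 196930 = 110 + 196930 = 197040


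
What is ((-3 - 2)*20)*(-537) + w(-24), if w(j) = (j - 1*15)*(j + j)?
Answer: 55572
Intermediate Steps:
w(j) = 2*j*(-15 + j) (w(j) = (j - 15)*(2*j) = (-15 + j)*(2*j) = 2*j*(-15 + j))
((-3 - 2)*20)*(-537) + w(-24) = ((-3 - 2)*20)*(-537) + 2*(-24)*(-15 - 24) = -5*20*(-537) + 2*(-24)*(-39) = -100*(-537) + 1872 = 53700 + 1872 = 55572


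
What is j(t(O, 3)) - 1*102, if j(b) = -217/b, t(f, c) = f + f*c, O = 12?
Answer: -5113/48 ≈ -106.52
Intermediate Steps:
t(f, c) = f + c*f
j(t(O, 3)) - 1*102 = -217*1/(12*(1 + 3)) - 1*102 = -217/(12*4) - 102 = -217/48 - 102 = -5113/48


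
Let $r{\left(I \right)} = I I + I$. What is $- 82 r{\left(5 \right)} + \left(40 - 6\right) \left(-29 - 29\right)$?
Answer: $-4432$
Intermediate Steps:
$r{\left(I \right)} = I + I^{2}$ ($r{\left(I \right)} = I^{2} + I = I + I^{2}$)
$- 82 r{\left(5 \right)} + \left(40 - 6\right) \left(-29 - 29\right) = - 82 \cdot 5 \left(1 + 5\right) + \left(40 - 6\right) \left(-29 - 29\right) = - 82 \cdot 5 \cdot 6 + 34 \left(-58\right) = \left(-82\right) 30 - 1972 = -2460 - 1972 = -4432$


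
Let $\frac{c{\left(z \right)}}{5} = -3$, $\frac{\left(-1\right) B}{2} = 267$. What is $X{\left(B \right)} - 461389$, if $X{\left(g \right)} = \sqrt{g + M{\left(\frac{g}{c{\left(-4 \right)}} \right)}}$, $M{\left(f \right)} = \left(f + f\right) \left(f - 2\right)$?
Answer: $-461389 + \frac{3 \sqrt{5162}}{5} \approx -4.6135 \cdot 10^{5}$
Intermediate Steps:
$B = -534$ ($B = \left(-2\right) 267 = -534$)
$c{\left(z \right)} = -15$ ($c{\left(z \right)} = 5 \left(-3\right) = -15$)
$M{\left(f \right)} = 2 f \left(-2 + f\right)$
$X{\left(g \right)} = \sqrt{g - \frac{2 g \left(-2 - \frac{g}{15}\right)}{15}}$ ($X{\left(g \right)} = \sqrt{g + 2 \frac{g}{-15} \left(-2 + \frac{g}{-15}\right)} = \sqrt{g + 2 g \left(- \frac{1}{15}\right) \left(-2 + g \left(- \frac{1}{15}\right)\right)} = \sqrt{g + 2 \left(- \frac{g}{15}\right) \left(-2 - \frac{g}{15}\right)} = \sqrt{g - \frac{2 g \left(-2 - \frac{g}{15}\right)}{15}}$)
$X{\left(B \right)} - 461389 = \frac{\sqrt{- 534 \left(285 + 2 \left(-534\right)\right)}}{15} - 461389 = \frac{\sqrt{- 534 \left(285 - 1068\right)}}{15} - 461389 = \frac{\sqrt{\left(-534\right) \left(-783\right)}}{15} - 461389 = \frac{\sqrt{418122}}{15} - 461389 = \frac{9 \sqrt{5162}}{15} - 461389 = \frac{3 \sqrt{5162}}{5} - 461389 = -461389 + \frac{3 \sqrt{5162}}{5}$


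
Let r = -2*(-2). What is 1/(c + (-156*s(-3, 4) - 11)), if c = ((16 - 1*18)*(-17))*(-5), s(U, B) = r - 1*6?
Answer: 1/131 ≈ 0.0076336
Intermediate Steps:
r = 4
s(U, B) = -2 (s(U, B) = 4 - 1*6 = 4 - 6 = -2)
c = -170 (c = ((16 - 18)*(-17))*(-5) = -2*(-17)*(-5) = 34*(-5) = -170)
1/(c + (-156*s(-3, 4) - 11)) = 1/(-170 + (-156*(-2) - 11)) = 1/(-170 + (312 - 11)) = 1/(-170 + 301) = 1/131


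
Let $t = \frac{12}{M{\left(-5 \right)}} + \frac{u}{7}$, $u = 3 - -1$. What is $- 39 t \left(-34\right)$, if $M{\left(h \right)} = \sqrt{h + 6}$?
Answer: $\frac{116688}{7} \approx 16670.0$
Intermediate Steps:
$M{\left(h \right)} = \sqrt{6 + h}$
$u = 4$ ($u = 3 + 1 = 4$)
$t = \frac{88}{7}$ ($t = \frac{12}{\sqrt{6 - 5}} + \frac{4}{7} = \frac{12}{\sqrt{1}} + 4 \cdot \frac{1}{7} = \frac{12}{1} + \frac{4}{7} = 12 \cdot 1 + \frac{4}{7} = 12 + \frac{4}{7} = \frac{88}{7} \approx 12.571$)
$- 39 t \left(-34\right) = \left(-39\right) \frac{88}{7} \left(-34\right) = \left(- \frac{3432}{7}\right) \left(-34\right) = \frac{116688}{7}$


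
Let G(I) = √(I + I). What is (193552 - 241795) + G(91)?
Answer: -48243 + √182 ≈ -48230.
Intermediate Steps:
G(I) = √2*√I (G(I) = √(2*I) = √2*√I)
(193552 - 241795) + G(91) = (193552 - 241795) + √2*√91 = -48243 + √182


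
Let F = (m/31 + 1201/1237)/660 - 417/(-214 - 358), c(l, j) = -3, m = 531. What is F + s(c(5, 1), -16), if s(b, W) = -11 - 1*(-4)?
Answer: -2054237321/329017260 ≈ -6.2436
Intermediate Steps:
s(b, W) = -7 (s(b, W) = -11 + 4 = -7)
F = 248883499/329017260 (F = (531/31 + 1201/1237)/660 - 417/(-214 - 358) = (531*(1/31) + 1201*(1/1237))*(1/660) - 417/(-572) = (531/31 + 1201/1237)*(1/660) - 417*(-1/572) = (694078/38347)*(1/660) + 417/572 = 31549/1150410 + 417/572 = 248883499/329017260 ≈ 0.75644)
F + s(c(5, 1), -16) = 248883499/329017260 - 7 = -2054237321/329017260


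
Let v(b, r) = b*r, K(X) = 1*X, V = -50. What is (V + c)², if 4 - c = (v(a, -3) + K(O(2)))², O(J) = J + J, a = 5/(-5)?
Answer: 9025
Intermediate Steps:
a = -1 (a = 5*(-⅕) = -1)
O(J) = 2*J
K(X) = X
c = -45 (c = 4 - (-1*(-3) + 2*2)² = 4 - (3 + 4)² = 4 - 1*7² = 4 - 1*49 = 4 - 49 = -45)
(V + c)² = (-50 - 45)² = (-95)² = 9025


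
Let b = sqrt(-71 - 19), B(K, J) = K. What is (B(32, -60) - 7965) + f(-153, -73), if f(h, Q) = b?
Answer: -7933 + 3*I*sqrt(10) ≈ -7933.0 + 9.4868*I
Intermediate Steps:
b = 3*I*sqrt(10) (b = sqrt(-90) = 3*I*sqrt(10) ≈ 9.4868*I)
f(h, Q) = 3*I*sqrt(10)
(B(32, -60) - 7965) + f(-153, -73) = (32 - 7965) + 3*I*sqrt(10) = -7933 + 3*I*sqrt(10)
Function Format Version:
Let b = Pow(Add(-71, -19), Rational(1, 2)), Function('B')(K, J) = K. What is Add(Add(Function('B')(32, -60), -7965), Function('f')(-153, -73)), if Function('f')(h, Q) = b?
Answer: Add(-7933, Mul(3, I, Pow(10, Rational(1, 2)))) ≈ Add(-7933.0, Mul(9.4868, I))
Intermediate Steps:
b = Mul(3, I, Pow(10, Rational(1, 2))) (b = Pow(-90, Rational(1, 2)) = Mul(3, I, Pow(10, Rational(1, 2))) ≈ Mul(9.4868, I))
Function('f')(h, Q) = Mul(3, I, Pow(10, Rational(1, 2)))
Add(Add(Function('B')(32, -60), -7965), Function('f')(-153, -73)) = Add(Add(32, -7965), Mul(3, I, Pow(10, Rational(1, 2)))) = Add(-7933, Mul(3, I, Pow(10, Rational(1, 2))))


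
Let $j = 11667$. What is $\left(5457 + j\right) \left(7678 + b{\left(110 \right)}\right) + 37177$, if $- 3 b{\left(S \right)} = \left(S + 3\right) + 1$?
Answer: $130864537$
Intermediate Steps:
$b{\left(S \right)} = - \frac{4}{3} - \frac{S}{3}$ ($b{\left(S \right)} = - \frac{\left(S + 3\right) + 1}{3} = - \frac{\left(3 + S\right) + 1}{3} = - \frac{4 + S}{3} = - \frac{4}{3} - \frac{S}{3}$)
$\left(5457 + j\right) \left(7678 + b{\left(110 \right)}\right) + 37177 = \left(5457 + 11667\right) \left(7678 - 38\right) + 37177 = 17124 \left(7678 - 38\right) + 37177 = 17124 \cdot 7640 + 37177 = 130827360 + 37177 = 130864537$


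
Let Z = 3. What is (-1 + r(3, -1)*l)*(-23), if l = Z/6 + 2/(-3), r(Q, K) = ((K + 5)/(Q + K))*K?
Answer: 46/3 ≈ 15.333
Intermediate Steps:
r(Q, K) = K*(5 + K)/(K + Q) (r(Q, K) = ((5 + K)/(K + Q))*K = K*(5 + K)/(K + Q))
l = -⅙ (l = 3/6 + 2/(-3) = 3*(⅙) + 2*(-⅓) = ½ - ⅔ = -⅙ ≈ -0.16667)
(-1 + r(3, -1)*l)*(-23) = (-1 - (5 - 1)/(-1 + 3)*(-⅙))*(-23) = (-1 - 1*4/2*(-⅙))*(-23) = (-1 - 1*½*4*(-⅙))*(-23) = (-1 - 2*(-⅙))*(-23) = (-1 + ⅓)*(-23) = -⅔*(-23) = 46/3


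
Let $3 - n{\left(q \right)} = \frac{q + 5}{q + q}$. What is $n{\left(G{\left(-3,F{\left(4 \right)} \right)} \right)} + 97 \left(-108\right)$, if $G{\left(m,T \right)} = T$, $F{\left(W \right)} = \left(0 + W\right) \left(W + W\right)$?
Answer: $- \frac{670309}{64} \approx -10474.0$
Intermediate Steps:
$F{\left(W \right)} = 2 W^{2}$ ($F{\left(W \right)} = W 2 W = 2 W^{2}$)
$n{\left(q \right)} = 3 - \frac{5 + q}{2 q}$ ($n{\left(q \right)} = 3 - \frac{q + 5}{q + q} = 3 - \frac{5 + q}{2 q}$)
$n{\left(G{\left(-3,F{\left(4 \right)} \right)} \right)} + 97 \left(-108\right) = \frac{5 \left(-1 + 2 \cdot 4^{2}\right)}{2 \cdot 2 \cdot 4^{2}} + 97 \left(-108\right) = \frac{5 \left(-1 + 2 \cdot 16\right)}{2 \cdot 2 \cdot 16} - 10476 = \frac{5 \left(-1 + 32\right)}{2 \cdot 32} - 10476 = \frac{5}{2} \cdot \frac{1}{32} \cdot 31 - 10476 = \frac{155}{64} - 10476 = - \frac{670309}{64}$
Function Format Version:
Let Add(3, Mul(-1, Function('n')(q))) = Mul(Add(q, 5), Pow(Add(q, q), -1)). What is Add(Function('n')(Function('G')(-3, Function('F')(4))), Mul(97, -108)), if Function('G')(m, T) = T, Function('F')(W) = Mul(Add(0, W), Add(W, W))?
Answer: Rational(-670309, 64) ≈ -10474.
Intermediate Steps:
Function('F')(W) = Mul(2, Pow(W, 2)) (Function('F')(W) = Mul(W, Mul(2, W)) = Mul(2, Pow(W, 2)))
Function('n')(q) = Add(3, Mul(Rational(-1, 2), Pow(q, -1), Add(5, q))) (Function('n')(q) = Add(3, Mul(-1, Mul(Add(q, 5), Pow(Add(q, q), -1)))) = Add(3, Mul(-1, Mul(Add(5, q), Pow(Mul(2, q), -1)))) = Add(3, Mul(-1, Mul(Add(5, q), Mul(Rational(1, 2), Pow(q, -1))))) = Add(3, Mul(-1, Mul(Rational(1, 2), Pow(q, -1), Add(5, q)))) = Add(3, Mul(Rational(-1, 2), Pow(q, -1), Add(5, q))))
Add(Function('n')(Function('G')(-3, Function('F')(4))), Mul(97, -108)) = Add(Mul(Rational(5, 2), Pow(Mul(2, Pow(4, 2)), -1), Add(-1, Mul(2, Pow(4, 2)))), Mul(97, -108)) = Add(Mul(Rational(5, 2), Pow(Mul(2, 16), -1), Add(-1, Mul(2, 16))), -10476) = Add(Mul(Rational(5, 2), Pow(32, -1), Add(-1, 32)), -10476) = Add(Mul(Rational(5, 2), Rational(1, 32), 31), -10476) = Add(Rational(155, 64), -10476) = Rational(-670309, 64)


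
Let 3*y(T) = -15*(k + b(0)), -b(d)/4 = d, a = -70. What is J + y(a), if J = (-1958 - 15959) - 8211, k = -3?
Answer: -26113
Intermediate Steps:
b(d) = -4*d
y(T) = 15 (y(T) = (-15*(-3 - 4*0))/3 = (-15*(-3 + 0))/3 = (-15*(-3))/3 = (1/3)*45 = 15)
J = -26128 (J = -17917 - 8211 = -26128)
J + y(a) = -26128 + 15 = -26113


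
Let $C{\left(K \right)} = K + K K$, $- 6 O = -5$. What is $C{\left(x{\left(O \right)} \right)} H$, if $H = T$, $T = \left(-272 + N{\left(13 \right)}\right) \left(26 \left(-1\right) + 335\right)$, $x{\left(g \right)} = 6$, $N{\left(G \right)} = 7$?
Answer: $-3439170$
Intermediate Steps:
$O = \frac{5}{6}$ ($O = \left(- \frac{1}{6}\right) \left(-5\right) = \frac{5}{6} \approx 0.83333$)
$C{\left(K \right)} = K + K^{2}$
$T = -81885$ ($T = \left(-272 + 7\right) \left(26 \left(-1\right) + 335\right) = - 265 \left(-26 + 335\right) = \left(-265\right) 309 = -81885$)
$H = -81885$
$C{\left(x{\left(O \right)} \right)} H = 6 \left(1 + 6\right) \left(-81885\right) = 6 \cdot 7 \left(-81885\right) = 42 \left(-81885\right) = -3439170$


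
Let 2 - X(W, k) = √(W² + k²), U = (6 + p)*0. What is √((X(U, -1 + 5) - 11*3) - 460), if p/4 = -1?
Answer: 3*I*√55 ≈ 22.249*I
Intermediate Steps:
p = -4 (p = 4*(-1) = -4)
U = 0 (U = (6 - 4)*0 = 2*0 = 0)
X(W, k) = 2 - √(W² + k²)
√((X(U, -1 + 5) - 11*3) - 460) = √(((2 - √(0² + (-1 + 5)²)) - 11*3) - 460) = √(((2 - √(0 + 4²)) - 33) - 460) = √(((2 - √(0 + 16)) - 33) - 460) = √(((2 - √16) - 33) - 460) = √(((2 - 1*4) - 33) - 460) = √(((2 - 4) - 33) - 460) = √((-2 - 33) - 460) = √(-35 - 460) = √(-495) = 3*I*√55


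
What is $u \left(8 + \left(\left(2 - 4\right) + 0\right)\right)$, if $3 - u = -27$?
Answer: $180$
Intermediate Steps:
$u = 30$ ($u = 3 - -27 = 3 + 27 = 30$)
$u \left(8 + \left(\left(2 - 4\right) + 0\right)\right) = 30 \left(8 + \left(\left(2 - 4\right) + 0\right)\right) = 30 \left(8 + \left(-2 + 0\right)\right) = 30 \left(8 - 2\right) = 30 \cdot 6 = 180$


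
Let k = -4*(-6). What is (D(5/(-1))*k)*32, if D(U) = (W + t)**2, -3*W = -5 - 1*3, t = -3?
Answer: 256/3 ≈ 85.333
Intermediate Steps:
k = 24
W = 8/3 (W = -(-5 - 1*3)/3 = -(-5 - 3)/3 = -1/3*(-8) = 8/3 ≈ 2.6667)
D(U) = 1/9 (D(U) = (8/3 - 3)**2 = (-1/3)**2 = 1/9)
(D(5/(-1))*k)*32 = ((1/9)*24)*32 = (8/3)*32 = 256/3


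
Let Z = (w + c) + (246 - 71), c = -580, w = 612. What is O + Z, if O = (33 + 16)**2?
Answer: 2608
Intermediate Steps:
O = 2401 (O = 49**2 = 2401)
Z = 207 (Z = (612 - 580) + (246 - 71) = 32 + 175 = 207)
O + Z = 2401 + 207 = 2608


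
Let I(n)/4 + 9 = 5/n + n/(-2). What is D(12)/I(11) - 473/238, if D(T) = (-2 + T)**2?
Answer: -277057/73542 ≈ -3.7673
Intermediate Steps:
I(n) = -36 - 2*n + 20/n (I(n) = -36 + 4*(5/n + n/(-2)) = -36 + 4*(5/n + n*(-1/2)) = -36 + 4*(5/n - n/2) = -36 + (-2*n + 20/n) = -36 - 2*n + 20/n)
D(12)/I(11) - 473/238 = (-2 + 12)**2/(-36 - 2*11 + 20/11) - 473/238 = 10**2/(-36 - 22 + 20*(1/11)) - 473*1/238 = 100/(-36 - 22 + 20/11) - 473/238 = 100/(-618/11) - 473/238 = 100*(-11/618) - 473/238 = -550/309 - 473/238 = -277057/73542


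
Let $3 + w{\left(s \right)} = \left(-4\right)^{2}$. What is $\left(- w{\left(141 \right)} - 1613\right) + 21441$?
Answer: $19815$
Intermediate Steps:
$w{\left(s \right)} = 13$ ($w{\left(s \right)} = -3 + \left(-4\right)^{2} = -3 + 16 = 13$)
$\left(- w{\left(141 \right)} - 1613\right) + 21441 = \left(\left(-1\right) 13 - 1613\right) + 21441 = \left(-13 - 1613\right) + 21441 = -1626 + 21441 = 19815$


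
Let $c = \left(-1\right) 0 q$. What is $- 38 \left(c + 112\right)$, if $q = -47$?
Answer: $-4256$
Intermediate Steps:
$c = 0$ ($c = \left(-1\right) 0 \left(-47\right) = 0 \left(-47\right) = 0$)
$- 38 \left(c + 112\right) = - 38 \left(0 + 112\right) = \left(-38\right) 112 = -4256$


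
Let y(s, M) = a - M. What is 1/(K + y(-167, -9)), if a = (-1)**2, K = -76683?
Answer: -1/76673 ≈ -1.3042e-5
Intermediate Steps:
a = 1
y(s, M) = 1 - M
1/(K + y(-167, -9)) = 1/(-76683 + (1 - 1*(-9))) = 1/(-76683 + (1 + 9)) = 1/(-76683 + 10) = 1/(-76673) = -1/76673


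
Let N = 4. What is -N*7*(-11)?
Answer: 308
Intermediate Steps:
-N*7*(-11) = -4*7*(-11) = -28*(-11) = -1*(-308) = 308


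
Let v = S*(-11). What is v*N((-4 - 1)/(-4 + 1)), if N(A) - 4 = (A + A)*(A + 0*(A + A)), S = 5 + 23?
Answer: -26488/9 ≈ -2943.1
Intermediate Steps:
S = 28
v = -308 (v = 28*(-11) = -308)
N(A) = 4 + 2*A**2 (N(A) = 4 + (A + A)*(A + 0*(A + A)) = 4 + (2*A)*(A + 0*(2*A)) = 4 + (2*A)*(A + 0) = 4 + (2*A)*A = 4 + 2*A**2)
v*N((-4 - 1)/(-4 + 1)) = -308*(4 + 2*((-4 - 1)/(-4 + 1))**2) = -308*(4 + 2*(-5/(-3))**2) = -308*(4 + 2*(-5*(-1/3))**2) = -308*(4 + 2*(5/3)**2) = -308*(4 + 2*(25/9)) = -308*(4 + 50/9) = -308*86/9 = -26488/9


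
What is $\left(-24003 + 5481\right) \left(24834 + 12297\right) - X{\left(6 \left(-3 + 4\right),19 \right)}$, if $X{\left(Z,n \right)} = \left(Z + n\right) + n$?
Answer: $-687740426$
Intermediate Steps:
$X{\left(Z,n \right)} = Z + 2 n$
$\left(-24003 + 5481\right) \left(24834 + 12297\right) - X{\left(6 \left(-3 + 4\right),19 \right)} = \left(-24003 + 5481\right) \left(24834 + 12297\right) - \left(6 \left(-3 + 4\right) + 2 \cdot 19\right) = \left(-18522\right) 37131 - \left(6 \cdot 1 + 38\right) = -687740382 - \left(6 + 38\right) = -687740382 - 44 = -687740426$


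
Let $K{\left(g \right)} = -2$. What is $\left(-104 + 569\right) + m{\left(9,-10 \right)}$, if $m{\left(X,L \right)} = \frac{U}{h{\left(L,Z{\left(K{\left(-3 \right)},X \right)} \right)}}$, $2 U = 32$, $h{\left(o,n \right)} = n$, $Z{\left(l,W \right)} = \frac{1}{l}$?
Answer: $433$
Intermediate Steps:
$U = 16$ ($U = \frac{1}{2} \cdot 32 = 16$)
$m{\left(X,L \right)} = -32$ ($m{\left(X,L \right)} = \frac{16}{\frac{1}{-2}} = \frac{16}{- \frac{1}{2}} = 16 \left(-2\right) = -32$)
$\left(-104 + 569\right) + m{\left(9,-10 \right)} = \left(-104 + 569\right) - 32 = 465 - 32 = 433$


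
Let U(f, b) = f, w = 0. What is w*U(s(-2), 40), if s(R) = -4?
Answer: 0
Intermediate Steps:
w*U(s(-2), 40) = 0*(-4) = 0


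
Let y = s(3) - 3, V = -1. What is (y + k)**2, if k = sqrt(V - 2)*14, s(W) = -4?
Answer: -539 - 196*I*sqrt(3) ≈ -539.0 - 339.48*I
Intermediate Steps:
k = 14*I*sqrt(3) (k = sqrt(-1 - 2)*14 = sqrt(-3)*14 = (I*sqrt(3))*14 = 14*I*sqrt(3) ≈ 24.249*I)
y = -7 (y = -4 - 3 = -7)
(y + k)**2 = (-7 + 14*I*sqrt(3))**2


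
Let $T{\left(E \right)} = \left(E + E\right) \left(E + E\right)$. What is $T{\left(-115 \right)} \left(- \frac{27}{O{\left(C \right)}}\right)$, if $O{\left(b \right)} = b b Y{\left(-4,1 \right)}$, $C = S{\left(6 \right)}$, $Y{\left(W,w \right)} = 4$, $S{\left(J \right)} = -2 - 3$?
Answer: $-14283$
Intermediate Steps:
$S{\left(J \right)} = -5$ ($S{\left(J \right)} = -2 - 3 = -5$)
$T{\left(E \right)} = 4 E^{2}$ ($T{\left(E \right)} = 2 E 2 E = 4 E^{2}$)
$C = -5$
$O{\left(b \right)} = 4 b^{2}$ ($O{\left(b \right)} = b b 4 = b^{2} \cdot 4 = 4 b^{2}$)
$T{\left(-115 \right)} \left(- \frac{27}{O{\left(C \right)}}\right) = 4 \left(-115\right)^{2} \left(- \frac{27}{4 \left(-5\right)^{2}}\right) = 4 \cdot 13225 \left(- \frac{27}{4 \cdot 25}\right) = 52900 \left(- \frac{27}{100}\right) = -14283$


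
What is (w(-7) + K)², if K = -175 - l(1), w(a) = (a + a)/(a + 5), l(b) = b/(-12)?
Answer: 4060225/144 ≈ 28196.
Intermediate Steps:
l(b) = -b/12 (l(b) = b*(-1/12) = -b/12)
w(a) = 2*a/(5 + a) (w(a) = (2*a)/(5 + a) = 2*a/(5 + a))
K = -2099/12 (K = -175 - (-1)/12 = -175 - 1*(-1/12) = -175 + 1/12 = -2099/12 ≈ -174.92)
(w(-7) + K)² = (2*(-7)/(5 - 7) - 2099/12)² = (2*(-7)/(-2) - 2099/12)² = (2*(-7)*(-½) - 2099/12)² = (7 - 2099/12)² = (-2015/12)² = 4060225/144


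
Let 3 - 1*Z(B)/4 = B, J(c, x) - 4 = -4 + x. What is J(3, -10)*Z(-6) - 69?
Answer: -429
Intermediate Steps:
J(c, x) = x (J(c, x) = 4 + (-4 + x) = x)
Z(B) = 12 - 4*B
J(3, -10)*Z(-6) - 69 = -10*(12 - 4*(-6)) - 69 = -10*(12 + 24) - 69 = -10*36 - 69 = -360 - 69 = -429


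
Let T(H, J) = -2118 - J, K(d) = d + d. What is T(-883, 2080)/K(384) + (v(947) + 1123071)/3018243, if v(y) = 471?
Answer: -1967950643/386335104 ≈ -5.0939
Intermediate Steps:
K(d) = 2*d
T(-883, 2080)/K(384) + (v(947) + 1123071)/3018243 = (-2118 - 1*2080)/((2*384)) + (471 + 1123071)/3018243 = (-2118 - 2080)/768 + 1123542*(1/3018243) = -4198*1/768 + 374514/1006081 = -2099/384 + 374514/1006081 = -1967950643/386335104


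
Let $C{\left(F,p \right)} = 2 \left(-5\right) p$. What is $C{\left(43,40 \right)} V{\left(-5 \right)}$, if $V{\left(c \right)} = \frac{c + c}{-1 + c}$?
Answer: $- \frac{2000}{3} \approx -666.67$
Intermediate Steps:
$V{\left(c \right)} = \frac{2 c}{-1 + c}$
$C{\left(F,p \right)} = - 10 p$
$C{\left(43,40 \right)} V{\left(-5 \right)} = \left(-10\right) 40 \cdot 2 \left(-5\right) \frac{1}{-1 - 5} = - 400 \cdot 2 \left(-5\right) \frac{1}{-6} = - 400 \cdot 2 \left(-5\right) \left(- \frac{1}{6}\right) = \left(-400\right) \frac{5}{3} = - \frac{2000}{3}$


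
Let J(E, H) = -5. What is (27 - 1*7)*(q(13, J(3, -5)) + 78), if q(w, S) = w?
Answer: 1820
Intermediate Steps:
(27 - 1*7)*(q(13, J(3, -5)) + 78) = (27 - 1*7)*(13 + 78) = (27 - 7)*91 = 20*91 = 1820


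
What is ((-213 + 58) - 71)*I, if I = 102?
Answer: -23052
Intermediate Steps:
((-213 + 58) - 71)*I = ((-213 + 58) - 71)*102 = (-155 - 71)*102 = -226*102 = -23052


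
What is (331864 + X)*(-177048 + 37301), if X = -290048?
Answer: -5843660552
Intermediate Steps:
(331864 + X)*(-177048 + 37301) = (331864 - 290048)*(-177048 + 37301) = 41816*(-139747) = -5843660552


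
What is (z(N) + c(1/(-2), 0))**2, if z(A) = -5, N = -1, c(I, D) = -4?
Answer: 81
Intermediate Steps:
(z(N) + c(1/(-2), 0))**2 = (-5 - 4)**2 = (-9)**2 = 81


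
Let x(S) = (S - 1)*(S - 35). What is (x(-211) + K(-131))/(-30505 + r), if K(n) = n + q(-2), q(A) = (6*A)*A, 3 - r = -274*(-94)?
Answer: -52045/56258 ≈ -0.92511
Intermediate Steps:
r = -25753 (r = 3 - (-274)*(-94) = 3 - 1*25756 = 3 - 25756 = -25753)
q(A) = 6*A²
x(S) = (-1 + S)*(-35 + S)
K(n) = 24 + n (K(n) = n + 6*(-2)² = n + 6*4 = n + 24 = 24 + n)
(x(-211) + K(-131))/(-30505 + r) = ((35 + (-211)² - 36*(-211)) + (24 - 131))/(-30505 - 25753) = ((35 + 44521 + 7596) - 107)/(-56258) = (52152 - 107)*(-1/56258) = 52045*(-1/56258) = -52045/56258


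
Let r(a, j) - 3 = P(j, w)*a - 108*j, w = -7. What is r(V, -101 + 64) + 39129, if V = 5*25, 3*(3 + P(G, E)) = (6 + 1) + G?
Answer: 41503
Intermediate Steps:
P(G, E) = -2/3 + G/3 (P(G, E) = -3 + ((6 + 1) + G)/3 = -3 + (7 + G)/3 = -3 + (7/3 + G/3) = -2/3 + G/3)
V = 125
r(a, j) = 3 - 108*j + a*(-2/3 + j/3) (r(a, j) = 3 + ((-2/3 + j/3)*a - 108*j) = 3 + (a*(-2/3 + j/3) - 108*j) = 3 + (-108*j + a*(-2/3 + j/3)) = 3 - 108*j + a*(-2/3 + j/3))
r(V, -101 + 64) + 39129 = (3 - 108*(-101 + 64) + (1/3)*125*(-2 + (-101 + 64))) + 39129 = (3 - 108*(-37) + (1/3)*125*(-2 - 37)) + 39129 = (3 + 3996 + (1/3)*125*(-39)) + 39129 = (3 + 3996 - 1625) + 39129 = 2374 + 39129 = 41503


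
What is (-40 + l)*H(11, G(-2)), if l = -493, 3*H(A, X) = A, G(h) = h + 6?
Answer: -5863/3 ≈ -1954.3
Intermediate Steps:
G(h) = 6 + h
H(A, X) = A/3
(-40 + l)*H(11, G(-2)) = (-40 - 493)*((⅓)*11) = -533*11/3 = -5863/3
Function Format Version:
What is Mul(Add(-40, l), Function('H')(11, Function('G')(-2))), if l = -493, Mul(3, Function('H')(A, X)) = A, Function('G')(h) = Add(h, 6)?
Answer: Rational(-5863, 3) ≈ -1954.3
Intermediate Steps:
Function('G')(h) = Add(6, h)
Function('H')(A, X) = Mul(Rational(1, 3), A)
Mul(Add(-40, l), Function('H')(11, Function('G')(-2))) = Mul(Add(-40, -493), Mul(Rational(1, 3), 11)) = Mul(-533, Rational(11, 3)) = Rational(-5863, 3)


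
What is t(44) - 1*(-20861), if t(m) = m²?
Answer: 22797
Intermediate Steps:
t(44) - 1*(-20861) = 44² - 1*(-20861) = 1936 + 20861 = 22797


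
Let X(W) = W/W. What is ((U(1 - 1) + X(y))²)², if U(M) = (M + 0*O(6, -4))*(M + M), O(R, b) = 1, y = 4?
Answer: 1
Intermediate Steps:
X(W) = 1
U(M) = 2*M² (U(M) = (M + 0*1)*(M + M) = (M + 0)*(2*M) = M*(2*M) = 2*M²)
((U(1 - 1) + X(y))²)² = ((2*(1 - 1)² + 1)²)² = ((2*0² + 1)²)² = ((2*0 + 1)²)² = ((0 + 1)²)² = (1²)² = 1² = 1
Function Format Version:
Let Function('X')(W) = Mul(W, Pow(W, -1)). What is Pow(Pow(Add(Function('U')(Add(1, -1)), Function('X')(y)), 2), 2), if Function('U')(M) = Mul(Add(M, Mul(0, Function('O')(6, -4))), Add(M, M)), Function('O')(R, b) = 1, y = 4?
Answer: 1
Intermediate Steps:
Function('X')(W) = 1
Function('U')(M) = Mul(2, Pow(M, 2)) (Function('U')(M) = Mul(Add(M, Mul(0, 1)), Add(M, M)) = Mul(Add(M, 0), Mul(2, M)) = Mul(M, Mul(2, M)) = Mul(2, Pow(M, 2)))
Pow(Pow(Add(Function('U')(Add(1, -1)), Function('X')(y)), 2), 2) = Pow(Pow(Add(Mul(2, Pow(Add(1, -1), 2)), 1), 2), 2) = Pow(Pow(Add(Mul(2, Pow(0, 2)), 1), 2), 2) = Pow(Pow(Add(Mul(2, 0), 1), 2), 2) = Pow(Pow(Add(0, 1), 2), 2) = Pow(Pow(1, 2), 2) = Pow(1, 2) = 1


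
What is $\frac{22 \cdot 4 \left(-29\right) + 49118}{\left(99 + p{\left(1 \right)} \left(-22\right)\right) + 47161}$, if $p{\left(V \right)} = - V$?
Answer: $\frac{23283}{23641} \approx 0.98486$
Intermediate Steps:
$\frac{22 \cdot 4 \left(-29\right) + 49118}{\left(99 + p{\left(1 \right)} \left(-22\right)\right) + 47161} = \frac{22 \cdot 4 \left(-29\right) + 49118}{\left(99 + \left(-1\right) 1 \left(-22\right)\right) + 47161} = \frac{88 \left(-29\right) + 49118}{\left(99 - -22\right) + 47161} = \frac{-2552 + 49118}{\left(99 + 22\right) + 47161} = \frac{46566}{121 + 47161} = \frac{46566}{47282} = 46566 \cdot \frac{1}{47282} = \frac{23283}{23641}$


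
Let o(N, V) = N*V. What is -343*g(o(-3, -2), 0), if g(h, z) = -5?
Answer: 1715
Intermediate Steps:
-343*g(o(-3, -2), 0) = -343*(-5) = 1715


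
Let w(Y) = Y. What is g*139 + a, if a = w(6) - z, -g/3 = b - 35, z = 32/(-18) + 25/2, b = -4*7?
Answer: 472793/18 ≈ 26266.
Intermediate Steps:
b = -28
z = 193/18 (z = 32*(-1/18) + 25*(½) = -16/9 + 25/2 = 193/18 ≈ 10.722)
g = 189 (g = -3*(-28 - 35) = -3*(-63) = 189)
a = -85/18 (a = 6 - 1*193/18 = 6 - 193/18 = -85/18 ≈ -4.7222)
g*139 + a = 189*139 - 85/18 = 26271 - 85/18 = 472793/18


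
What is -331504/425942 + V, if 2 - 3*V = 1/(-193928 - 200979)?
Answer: -28162184827/252311216091 ≈ -0.11162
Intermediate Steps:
V = 789815/1184721 (V = ⅔ - 1/(3*(-193928 - 200979)) = ⅔ - ⅓/(-394907) = ⅔ - ⅓*(-1/394907) = ⅔ + 1/1184721 = 789815/1184721 ≈ 0.66667)
-331504/425942 + V = -331504/425942 + 789815/1184721 = -331504*1/425942 + 789815/1184721 = -165752/212971 + 789815/1184721 = -28162184827/252311216091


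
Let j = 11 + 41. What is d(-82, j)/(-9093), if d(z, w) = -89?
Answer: 89/9093 ≈ 0.0097878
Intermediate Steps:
j = 52
d(-82, j)/(-9093) = -89/(-9093) = -89*(-1/9093) = 89/9093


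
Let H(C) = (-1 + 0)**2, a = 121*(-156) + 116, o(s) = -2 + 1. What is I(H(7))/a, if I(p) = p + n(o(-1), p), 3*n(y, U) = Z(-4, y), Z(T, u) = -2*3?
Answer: 1/18760 ≈ 5.3305e-5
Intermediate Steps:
Z(T, u) = -6
o(s) = -1
a = -18760 (a = -18876 + 116 = -18760)
n(y, U) = -2 (n(y, U) = (1/3)*(-6) = -2)
H(C) = 1 (H(C) = (-1)**2 = 1)
I(p) = -2 + p (I(p) = p - 2 = -2 + p)
I(H(7))/a = (-2 + 1)/(-18760) = -1*(-1/18760) = 1/18760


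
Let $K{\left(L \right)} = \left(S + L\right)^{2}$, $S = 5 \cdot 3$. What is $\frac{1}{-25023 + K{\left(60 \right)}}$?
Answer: $- \frac{1}{19398} \approx -5.1552 \cdot 10^{-5}$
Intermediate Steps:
$S = 15$
$K{\left(L \right)} = \left(15 + L\right)^{2}$
$\frac{1}{-25023 + K{\left(60 \right)}} = \frac{1}{-25023 + \left(15 + 60\right)^{2}} = \frac{1}{-25023 + 75^{2}} = \frac{1}{-25023 + 5625} = \frac{1}{-19398} = - \frac{1}{19398}$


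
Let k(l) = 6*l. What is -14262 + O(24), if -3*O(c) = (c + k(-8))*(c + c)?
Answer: -13878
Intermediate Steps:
O(c) = -2*c*(-48 + c)/3 (O(c) = -(c + 6*(-8))*(c + c)/3 = -(c - 48)*2*c/3 = -(-48 + c)*2*c/3 = -2*c*(-48 + c)/3)
-14262 + O(24) = -14262 + (⅔)*24*(48 - 1*24) = -14262 + (⅔)*24*(48 - 24) = -14262 + (⅔)*24*24 = -14262 + 384 = -13878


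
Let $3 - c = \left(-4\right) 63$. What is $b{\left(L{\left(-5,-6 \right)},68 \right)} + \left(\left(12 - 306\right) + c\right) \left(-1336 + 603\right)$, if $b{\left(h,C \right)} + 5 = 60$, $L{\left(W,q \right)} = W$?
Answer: $28642$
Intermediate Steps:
$b{\left(h,C \right)} = 55$ ($b{\left(h,C \right)} = -5 + 60 = 55$)
$c = 255$ ($c = 3 - \left(-4\right) 63 = 3 - -252 = 3 + 252 = 255$)
$b{\left(L{\left(-5,-6 \right)},68 \right)} + \left(\left(12 - 306\right) + c\right) \left(-1336 + 603\right) = 55 + \left(\left(12 - 306\right) + 255\right) \left(-1336 + 603\right) = 55 + \left(\left(12 - 306\right) + 255\right) \left(-733\right) = 55 + \left(-294 + 255\right) \left(-733\right) = 55 - -28587 = 55 + 28587 = 28642$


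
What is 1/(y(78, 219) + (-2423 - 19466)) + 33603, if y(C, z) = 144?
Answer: 730697234/21745 ≈ 33603.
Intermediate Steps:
1/(y(78, 219) + (-2423 - 19466)) + 33603 = 1/(144 + (-2423 - 19466)) + 33603 = 1/(144 - 21889) + 33603 = 1/(-21745) + 33603 = -1/21745 + 33603 = 730697234/21745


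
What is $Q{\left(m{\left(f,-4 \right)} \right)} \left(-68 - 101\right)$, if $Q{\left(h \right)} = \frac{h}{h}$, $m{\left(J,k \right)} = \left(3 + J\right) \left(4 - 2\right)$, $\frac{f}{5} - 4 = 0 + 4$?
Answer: $-169$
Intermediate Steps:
$f = 40$ ($f = 20 + 5 \left(0 + 4\right) = 20 + 5 \cdot 4 = 20 + 20 = 40$)
$m{\left(J,k \right)} = 6 + 2 J$ ($m{\left(J,k \right)} = \left(3 + J\right) 2 = 6 + 2 J$)
$Q{\left(h \right)} = 1$
$Q{\left(m{\left(f,-4 \right)} \right)} \left(-68 - 101\right) = 1 \left(-68 - 101\right) = 1 \left(-169\right) = -169$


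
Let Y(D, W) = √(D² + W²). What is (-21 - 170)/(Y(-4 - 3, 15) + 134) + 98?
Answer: 853621/8841 + 191*√274/17682 ≈ 96.731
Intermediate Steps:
(-21 - 170)/(Y(-4 - 3, 15) + 134) + 98 = (-21 - 170)/(√((-4 - 3)² + 15²) + 134) + 98 = -191/(√((-7)² + 225) + 134) + 98 = -191/(√(49 + 225) + 134) + 98 = -191/(√274 + 134) + 98 = -191/(134 + √274) + 98 = 98 - 191/(134 + √274)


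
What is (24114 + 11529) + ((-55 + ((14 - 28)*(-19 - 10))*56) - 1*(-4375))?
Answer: 62699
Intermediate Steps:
(24114 + 11529) + ((-55 + ((14 - 28)*(-19 - 10))*56) - 1*(-4375)) = 35643 + ((-55 - 14*(-29)*56) + 4375) = 35643 + ((-55 + 406*56) + 4375) = 35643 + ((-55 + 22736) + 4375) = 35643 + (22681 + 4375) = 35643 + 27056 = 62699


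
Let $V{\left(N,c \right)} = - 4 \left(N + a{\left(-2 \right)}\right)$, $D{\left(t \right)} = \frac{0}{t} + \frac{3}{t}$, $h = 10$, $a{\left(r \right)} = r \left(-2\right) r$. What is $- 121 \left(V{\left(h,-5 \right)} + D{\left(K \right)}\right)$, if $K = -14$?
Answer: $\frac{13915}{14} \approx 993.93$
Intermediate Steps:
$a{\left(r \right)} = - 2 r^{2}$ ($a{\left(r \right)} = - 2 r r = - 2 r^{2}$)
$D{\left(t \right)} = \frac{3}{t}$ ($D{\left(t \right)} = 0 + \frac{3}{t} = \frac{3}{t}$)
$V{\left(N,c \right)} = 32 - 4 N$ ($V{\left(N,c \right)} = - 4 \left(N - 2 \left(-2\right)^{2}\right) = - 4 \left(N - 8\right) = - 4 \left(-8 + N\right) = 32 - 4 N$)
$- 121 \left(V{\left(h,-5 \right)} + D{\left(K \right)}\right) = - 121 \left(\left(32 - 40\right) + \frac{3}{-14}\right) = - 121 \left(\left(32 - 40\right) + 3 \left(- \frac{1}{14}\right)\right) = - 121 \left(-8 - \frac{3}{14}\right) = \left(-121\right) \left(- \frac{115}{14}\right) = \frac{13915}{14}$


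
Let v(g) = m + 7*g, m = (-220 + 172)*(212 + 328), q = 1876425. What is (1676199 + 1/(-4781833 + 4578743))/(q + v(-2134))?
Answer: 340419254909/372785302030 ≈ 0.91318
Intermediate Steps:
m = -25920 (m = -48*540 = -25920)
v(g) = -25920 + 7*g
(1676199 + 1/(-4781833 + 4578743))/(q + v(-2134)) = (1676199 + 1/(-4781833 + 4578743))/(1876425 + (-25920 + 7*(-2134))) = (1676199 + 1/(-203090))/(1876425 + (-25920 - 14938)) = (1676199 - 1/203090)/(1876425 - 40858) = (340419254909/203090)/1835567 = (340419254909/203090)*(1/1835567) = 340419254909/372785302030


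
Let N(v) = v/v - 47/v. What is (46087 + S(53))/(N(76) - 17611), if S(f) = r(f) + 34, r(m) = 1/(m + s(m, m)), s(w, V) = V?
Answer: -185775426/70935571 ≈ -2.6189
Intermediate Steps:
N(v) = 1 - 47/v
r(m) = 1/(2*m) (r(m) = 1/(m + m) = 1/(2*m))
S(f) = 34 + 1/(2*f) (S(f) = 1/(2*f) + 34 = 34 + 1/(2*f))
(46087 + S(53))/(N(76) - 17611) = (46087 + (34 + (1/2)/53))/((-47 + 76)/76 - 17611) = (46087 + (34 + (1/2)*(1/53)))/((1/76)*29 - 17611) = (46087 + (34 + 1/106))/(29/76 - 17611) = (46087 + 3605/106)/(-1338407/76) = (4888827/106)*(-76/1338407) = -185775426/70935571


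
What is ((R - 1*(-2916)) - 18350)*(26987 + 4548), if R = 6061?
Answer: -295577555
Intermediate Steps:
((R - 1*(-2916)) - 18350)*(26987 + 4548) = ((6061 - 1*(-2916)) - 18350)*(26987 + 4548) = ((6061 + 2916) - 18350)*31535 = (8977 - 18350)*31535 = -9373*31535 = -295577555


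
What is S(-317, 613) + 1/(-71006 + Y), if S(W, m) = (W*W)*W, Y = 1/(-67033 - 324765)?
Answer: -886206741634101055/27820008789 ≈ -3.1855e+7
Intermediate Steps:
Y = -1/391798 (Y = 1/(-391798) = -1/391798 ≈ -2.5523e-6)
S(W, m) = W³ (S(W, m) = W²*W = W³)
S(-317, 613) + 1/(-71006 + Y) = (-317)³ + 1/(-71006 - 1/391798) = -31855013 + 1/(-27820008789/391798) = -31855013 - 391798/27820008789 = -886206741634101055/27820008789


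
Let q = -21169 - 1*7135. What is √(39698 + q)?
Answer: 3*√1266 ≈ 106.74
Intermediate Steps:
q = -28304 (q = -21169 - 7135 = -28304)
√(39698 + q) = √(39698 - 28304) = √11394 = 3*√1266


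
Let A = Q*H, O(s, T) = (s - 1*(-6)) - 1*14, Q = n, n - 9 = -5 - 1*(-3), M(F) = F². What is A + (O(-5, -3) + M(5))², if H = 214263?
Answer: 1499985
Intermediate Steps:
n = 7 (n = 9 + (-5 - 1*(-3)) = 9 + (-5 + 3) = 9 - 2 = 7)
Q = 7
O(s, T) = -8 + s (O(s, T) = (s + 6) - 14 = (6 + s) - 14 = -8 + s)
A = 1499841 (A = 7*214263 = 1499841)
A + (O(-5, -3) + M(5))² = 1499841 + ((-8 - 5) + 5²)² = 1499841 + (-13 + 25)² = 1499841 + 12² = 1499841 + 144 = 1499985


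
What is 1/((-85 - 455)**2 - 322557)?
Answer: -1/30957 ≈ -3.2303e-5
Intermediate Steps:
1/((-85 - 455)**2 - 322557) = 1/((-540)**2 - 322557) = 1/(291600 - 322557) = 1/(-30957) = -1/30957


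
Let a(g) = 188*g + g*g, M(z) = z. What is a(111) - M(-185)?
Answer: 33374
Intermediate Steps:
a(g) = g² + 188*g (a(g) = 188*g + g² = g² + 188*g)
a(111) - M(-185) = 111*(188 + 111) - 1*(-185) = 111*299 + 185 = 33189 + 185 = 33374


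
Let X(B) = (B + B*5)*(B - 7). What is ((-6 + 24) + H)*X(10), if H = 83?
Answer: 18180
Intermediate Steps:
X(B) = 6*B*(-7 + B) (X(B) = (B + 5*B)*(-7 + B) = (6*B)*(-7 + B) = 6*B*(-7 + B))
((-6 + 24) + H)*X(10) = ((-6 + 24) + 83)*(6*10*(-7 + 10)) = (18 + 83)*(6*10*3) = 101*180 = 18180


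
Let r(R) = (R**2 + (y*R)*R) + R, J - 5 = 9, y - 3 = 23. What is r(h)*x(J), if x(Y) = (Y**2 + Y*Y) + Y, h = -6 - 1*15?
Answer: 4825716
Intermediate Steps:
y = 26 (y = 3 + 23 = 26)
h = -21 (h = -6 - 15 = -21)
J = 14 (J = 5 + 9 = 14)
x(Y) = Y + 2*Y**2 (x(Y) = (Y**2 + Y**2) + Y = 2*Y**2 + Y = Y + 2*Y**2)
r(R) = R + 27*R**2 (r(R) = (R**2 + (26*R)*R) + R = (R**2 + 26*R**2) + R = 27*R**2 + R = R + 27*R**2)
r(h)*x(J) = (-21*(1 + 27*(-21)))*(14*(1 + 2*14)) = (-21*(1 - 567))*(14*(1 + 28)) = (-21*(-566))*(14*29) = 11886*406 = 4825716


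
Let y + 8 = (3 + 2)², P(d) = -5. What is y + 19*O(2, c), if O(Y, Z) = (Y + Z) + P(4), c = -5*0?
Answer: -40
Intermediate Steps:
c = 0
O(Y, Z) = -5 + Y + Z (O(Y, Z) = (Y + Z) - 5 = -5 + Y + Z)
y = 17 (y = -8 + (3 + 2)² = -8 + 5² = -8 + 25 = 17)
y + 19*O(2, c) = 17 + 19*(-5 + 2 + 0) = 17 + 19*(-3) = 17 - 57 = -40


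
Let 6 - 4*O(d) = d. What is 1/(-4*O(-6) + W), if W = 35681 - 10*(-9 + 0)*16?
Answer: 1/37109 ≈ 2.6948e-5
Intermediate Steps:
O(d) = 3/2 - d/4
W = 37121 (W = 35681 - 10*(-9)*16 = 35681 + 90*16 = 35681 + 1440 = 37121)
1/(-4*O(-6) + W) = 1/(-4*(3/2 - ¼*(-6)) + 37121) = 1/(-4*(3/2 + 3/2) + 37121) = 1/(-4*3 + 37121) = 1/(-12 + 37121) = 1/37109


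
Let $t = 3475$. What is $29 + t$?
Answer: $3504$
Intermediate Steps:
$29 + t = 29 + 3475 = 3504$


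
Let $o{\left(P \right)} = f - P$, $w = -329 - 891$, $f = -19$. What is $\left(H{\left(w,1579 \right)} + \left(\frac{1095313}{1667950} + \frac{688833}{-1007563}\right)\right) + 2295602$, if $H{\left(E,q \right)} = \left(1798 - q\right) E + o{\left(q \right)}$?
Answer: $\frac{3406208834027570269}{1680564705850} \approx 2.0268 \cdot 10^{6}$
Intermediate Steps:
$w = -1220$
$o{\left(P \right)} = -19 - P$
$H{\left(E,q \right)} = -19 - q + E \left(1798 - q\right)$ ($H{\left(E,q \right)} = \left(1798 - q\right) E - \left(19 + q\right) = E \left(1798 - q\right) - \left(19 + q\right) = -19 - q + E \left(1798 - q\right)$)
$\left(H{\left(w,1579 \right)} + \left(\frac{1095313}{1667950} + \frac{688833}{-1007563}\right)\right) + 2295602 = \left(\left(-19 - 1579 + 1798 \left(-1220\right) - \left(-1220\right) 1579\right) + \left(\frac{1095313}{1667950} + \frac{688833}{-1007563}\right)\right) + 2295602 = \left(\left(-19 - 1579 - 2193560 + 1926380\right) + \left(1095313 \cdot \frac{1}{1667950} + 688833 \left(- \frac{1}{1007563}\right)\right)\right) + 2295602 = \left(-268778 + \left(\frac{1095313}{1667950} - \frac{688833}{1007563}\right)\right) + 2295602 = \left(-268778 - \frac{45342150131}{1680564705850}\right) + 2295602 = - \frac{451698865851101431}{1680564705850} + 2295602 = \frac{3406208834027570269}{1680564705850}$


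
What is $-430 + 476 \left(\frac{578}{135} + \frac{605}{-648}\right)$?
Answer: $\frac{942493}{810} \approx 1163.6$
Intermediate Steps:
$-430 + 476 \left(\frac{578}{135} + \frac{605}{-648}\right) = -430 + 476 \left(578 \cdot \frac{1}{135} + 605 \left(- \frac{1}{648}\right)\right) = -430 + 476 \left(\frac{578}{135} - \frac{605}{648}\right) = -430 + 476 \cdot \frac{10847}{3240} = -430 + \frac{1290793}{810} = \frac{942493}{810}$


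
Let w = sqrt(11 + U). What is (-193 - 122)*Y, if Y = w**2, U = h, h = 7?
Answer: -5670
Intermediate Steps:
U = 7
w = 3*sqrt(2) (w = sqrt(11 + 7) = sqrt(18) = 3*sqrt(2) ≈ 4.2426)
Y = 18 (Y = (3*sqrt(2))**2 = 18)
(-193 - 122)*Y = (-193 - 122)*18 = -315*18 = -5670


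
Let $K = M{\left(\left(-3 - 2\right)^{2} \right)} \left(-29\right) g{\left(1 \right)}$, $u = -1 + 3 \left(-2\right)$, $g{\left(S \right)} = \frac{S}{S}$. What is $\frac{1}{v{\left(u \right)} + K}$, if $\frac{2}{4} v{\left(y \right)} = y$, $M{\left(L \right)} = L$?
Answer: $- \frac{1}{739} \approx -0.0013532$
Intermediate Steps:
$g{\left(S \right)} = 1$
$u = -7$ ($u = -1 - 6 = -7$)
$v{\left(y \right)} = 2 y$
$K = -725$ ($K = \left(-3 - 2\right)^{2} \left(-29\right) 1 = \left(-5\right)^{2} \left(-29\right) 1 = 25 \left(-29\right) 1 = \left(-725\right) 1 = -725$)
$\frac{1}{v{\left(u \right)} + K} = \frac{1}{2 \left(-7\right) - 725} = \frac{1}{-14 - 725} = \frac{1}{-739} = - \frac{1}{739}$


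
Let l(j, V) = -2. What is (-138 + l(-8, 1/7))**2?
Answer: 19600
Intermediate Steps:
(-138 + l(-8, 1/7))**2 = (-138 - 2)**2 = (-140)**2 = 19600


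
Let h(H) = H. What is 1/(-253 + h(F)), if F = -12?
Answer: -1/265 ≈ -0.0037736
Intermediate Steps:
1/(-253 + h(F)) = 1/(-253 - 12) = 1/(-265) = -1/265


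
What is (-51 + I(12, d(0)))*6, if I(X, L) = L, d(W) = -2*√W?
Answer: -306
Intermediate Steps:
(-51 + I(12, d(0)))*6 = (-51 - 2*√0)*6 = (-51 - 2*0)*6 = (-51 + 0)*6 = -51*6 = -306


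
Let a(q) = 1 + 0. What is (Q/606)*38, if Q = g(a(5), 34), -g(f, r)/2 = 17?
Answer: -646/303 ≈ -2.1320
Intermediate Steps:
a(q) = 1
g(f, r) = -34 (g(f, r) = -2*17 = -34)
Q = -34
(Q/606)*38 = -34/606*38 = -34*1/606*38 = -17/303*38 = -646/303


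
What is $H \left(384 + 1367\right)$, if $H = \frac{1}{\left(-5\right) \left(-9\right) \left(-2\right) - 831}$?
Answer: $- \frac{1751}{921} \approx -1.9012$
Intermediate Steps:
$H = - \frac{1}{921}$ ($H = \frac{1}{45 \left(-2\right) - 831} = \frac{1}{-90 - 831} = \frac{1}{-921} = - \frac{1}{921} \approx -0.0010858$)
$H \left(384 + 1367\right) = - \frac{384 + 1367}{921} = \left(- \frac{1}{921}\right) 1751 = - \frac{1751}{921}$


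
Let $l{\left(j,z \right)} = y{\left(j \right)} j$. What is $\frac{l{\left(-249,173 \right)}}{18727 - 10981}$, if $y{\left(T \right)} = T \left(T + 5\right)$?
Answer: $- \frac{2521374}{1291} \approx -1953.0$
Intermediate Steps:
$y{\left(T \right)} = T \left(5 + T\right)$
$l{\left(j,z \right)} = j^{2} \left(5 + j\right)$ ($l{\left(j,z \right)} = j \left(5 + j\right) j = j^{2} \left(5 + j\right)$)
$\frac{l{\left(-249,173 \right)}}{18727 - 10981} = \frac{\left(-249\right)^{2} \left(5 - 249\right)}{18727 - 10981} = \frac{62001 \left(-244\right)}{7746} = \left(-15128244\right) \frac{1}{7746} = - \frac{2521374}{1291}$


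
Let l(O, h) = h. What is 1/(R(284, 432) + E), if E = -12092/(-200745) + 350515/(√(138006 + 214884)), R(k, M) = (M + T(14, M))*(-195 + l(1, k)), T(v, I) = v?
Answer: 4181389089272306460/165939635479572289517401 - 313894400324175*√39210/165939635479572289517401 ≈ 2.4824e-5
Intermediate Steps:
R(k, M) = (-195 + k)*(14 + M) (R(k, M) = (M + 14)*(-195 + k) = (14 + M)*(-195 + k) = (-195 + k)*(14 + M))
E = 12092/200745 + 70103*√39210/23526 (E = -12092*(-1/200745) + 350515/(√352890) = 12092/200745 + 350515/((3*√39210)) = 12092/200745 + 350515*(√39210/117630) = 12092/200745 + 70103*√39210/23526 ≈ 590.11)
1/(R(284, 432) + E) = 1/((-2730 - 195*432 + 14*284 + 432*284) + (12092/200745 + 70103*√39210/23526)) = 1/((-2730 - 84240 + 3976 + 122688) + (12092/200745 + 70103*√39210/23526)) = 1/(39694 + (12092/200745 + 70103*√39210/23526)) = 1/(7968384122/200745 + 70103*√39210/23526)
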